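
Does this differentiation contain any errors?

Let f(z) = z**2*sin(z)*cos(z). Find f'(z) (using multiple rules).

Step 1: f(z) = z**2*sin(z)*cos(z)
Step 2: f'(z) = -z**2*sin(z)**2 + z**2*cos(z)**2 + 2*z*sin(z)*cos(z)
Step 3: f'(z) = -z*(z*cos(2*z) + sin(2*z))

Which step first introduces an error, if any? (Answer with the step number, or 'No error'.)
Step 3

Step 3 is incorrect due to a sign flip.
The step shows: -z*(z*cos(2*z) + sin(2*z))
The correct value should be: z*(z*cos(2*z) + sin(2*z))

Explanation: The sign of the whole expression was flipped: the term z*(z*cos(2*z) + sin(2*z)) was incorrectly written as -z*(z*cos(2*z) + sin(2*z))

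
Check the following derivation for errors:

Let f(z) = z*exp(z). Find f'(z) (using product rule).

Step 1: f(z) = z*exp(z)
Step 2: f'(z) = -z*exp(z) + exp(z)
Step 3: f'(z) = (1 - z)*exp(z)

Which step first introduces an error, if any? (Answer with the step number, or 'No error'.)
Step 2

Step 2 is incorrect due to a sign flip.
The step shows: -z*exp(z) + exp(z)
The correct value should be: z*exp(z) + exp(z)

Explanation: The sign of one term was flipped: the term z*exp(z) was incorrectly written as -z*exp(z)
The later steps are derived from this incorrect expression, so the error originates in Step 2.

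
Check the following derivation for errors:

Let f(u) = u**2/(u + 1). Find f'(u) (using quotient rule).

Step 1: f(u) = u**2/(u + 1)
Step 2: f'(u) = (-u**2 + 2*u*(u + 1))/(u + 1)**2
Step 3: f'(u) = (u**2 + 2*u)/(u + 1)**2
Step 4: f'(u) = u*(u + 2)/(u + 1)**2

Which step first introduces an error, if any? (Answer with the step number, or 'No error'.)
No error

All steps in this derivation are correct.
The final answer f'(u) = u*(u + 2)/(u + 1)**2 is valid.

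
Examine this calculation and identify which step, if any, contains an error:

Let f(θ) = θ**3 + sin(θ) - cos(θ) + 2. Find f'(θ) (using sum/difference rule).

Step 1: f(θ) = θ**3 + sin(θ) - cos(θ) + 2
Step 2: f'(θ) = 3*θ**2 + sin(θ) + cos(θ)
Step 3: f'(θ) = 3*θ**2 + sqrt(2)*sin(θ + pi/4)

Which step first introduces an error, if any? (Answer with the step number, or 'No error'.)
No error

All steps in this derivation are correct.
The final answer f'(θ) = 3*θ**2 + sqrt(2)*sin(θ + pi/4) is valid.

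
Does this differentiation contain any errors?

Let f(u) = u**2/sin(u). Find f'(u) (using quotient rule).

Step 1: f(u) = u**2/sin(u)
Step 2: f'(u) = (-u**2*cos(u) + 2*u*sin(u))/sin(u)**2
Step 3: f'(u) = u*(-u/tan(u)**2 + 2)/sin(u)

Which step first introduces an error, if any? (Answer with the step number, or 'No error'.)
Step 3

Step 3 is incorrect due to a wrong exponent.
The step shows: u*(-u/tan(u)**2 + 2)/sin(u)
The correct value should be: u*(-u/tan(u) + 2)/sin(u)

Explanation: The exponent -1 on tan(u) was incorrectly written as -2: the term u*(-u/tan(u) + 2)/sin(u) was incorrectly written as u*(-u/tan(u)**2 + 2)/sin(u)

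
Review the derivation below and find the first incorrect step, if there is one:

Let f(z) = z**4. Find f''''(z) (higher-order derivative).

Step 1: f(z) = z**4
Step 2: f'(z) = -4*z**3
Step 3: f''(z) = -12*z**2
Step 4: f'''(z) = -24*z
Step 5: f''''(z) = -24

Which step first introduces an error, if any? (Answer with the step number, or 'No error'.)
Step 2

Step 2 is incorrect due to a sign flip.
The step shows: -4*z**3
The correct value should be: 4*z**3

Explanation: The sign of the whole expression was flipped: the term 4*z**3 was incorrectly written as -4*z**3
The later steps are derived from this incorrect expression, so the error originates in Step 2.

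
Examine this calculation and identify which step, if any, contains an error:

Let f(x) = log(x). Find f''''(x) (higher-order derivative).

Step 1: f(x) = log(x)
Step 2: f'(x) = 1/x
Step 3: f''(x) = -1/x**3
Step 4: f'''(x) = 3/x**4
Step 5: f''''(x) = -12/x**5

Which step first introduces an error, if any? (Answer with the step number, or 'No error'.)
Step 3

Step 3 is incorrect due to a wrong exponent.
The step shows: -1/x**3
The correct value should be: -1/x**2

Explanation: The exponent -2 on x was incorrectly written as -3: the term -1/x**2 was incorrectly written as -1/x**3
The later steps are derived from this incorrect expression, so the error originates in Step 3.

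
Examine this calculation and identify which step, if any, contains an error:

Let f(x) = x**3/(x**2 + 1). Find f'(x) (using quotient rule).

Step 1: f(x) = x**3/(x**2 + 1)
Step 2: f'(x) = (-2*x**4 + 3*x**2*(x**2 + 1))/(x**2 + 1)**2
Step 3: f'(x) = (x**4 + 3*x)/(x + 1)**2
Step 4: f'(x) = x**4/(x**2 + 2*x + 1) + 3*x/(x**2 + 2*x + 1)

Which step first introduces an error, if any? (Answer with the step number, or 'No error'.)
Step 3

Step 3 is incorrect due to a wrong exponent.
The step shows: (x**4 + 3*x)/(x + 1)**2
The correct value should be: (x**4 + 3*x**2)/(x**2 + 1)**2

Explanation: The exponent 2 on x was incorrectly written as 1: the term (x**4 + 3*x**2)/(x**2 + 1)**2 was incorrectly written as (x**4 + 3*x)/(x + 1)**2
The later steps are derived from this incorrect expression, so the error originates in Step 3.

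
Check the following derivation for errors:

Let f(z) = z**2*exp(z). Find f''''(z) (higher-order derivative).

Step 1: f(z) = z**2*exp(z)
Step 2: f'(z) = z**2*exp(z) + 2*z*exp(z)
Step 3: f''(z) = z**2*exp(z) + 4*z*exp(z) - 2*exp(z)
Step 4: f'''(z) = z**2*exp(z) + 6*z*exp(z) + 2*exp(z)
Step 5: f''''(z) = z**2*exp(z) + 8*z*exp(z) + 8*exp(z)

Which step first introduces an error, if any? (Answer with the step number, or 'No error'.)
Step 3

Step 3 is incorrect due to a sign flip.
The step shows: z**2*exp(z) + 4*z*exp(z) - 2*exp(z)
The correct value should be: z**2*exp(z) + 4*z*exp(z) + 2*exp(z)

Explanation: The sign of one term was flipped: the term 2*exp(z) was incorrectly written as -2*exp(z)
The later steps are derived from this incorrect expression, so the error originates in Step 3.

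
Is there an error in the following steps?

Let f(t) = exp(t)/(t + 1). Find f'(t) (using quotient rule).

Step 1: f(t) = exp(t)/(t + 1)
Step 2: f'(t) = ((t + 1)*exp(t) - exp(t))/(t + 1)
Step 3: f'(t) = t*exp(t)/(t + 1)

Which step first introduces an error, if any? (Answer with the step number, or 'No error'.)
Step 2

Step 2 is incorrect due to a wrong exponent.
The step shows: ((t + 1)*exp(t) - exp(t))/(t + 1)
The correct value should be: ((t + 1)*exp(t) - exp(t))/(t + 1)**2

Explanation: The exponent -2 on t + 1 was incorrectly written as -1: the term ((t + 1)*exp(t) - exp(t))/(t + 1)**2 was incorrectly written as ((t + 1)*exp(t) - exp(t))/(t + 1)
The later steps are derived from this incorrect expression, so the error originates in Step 2.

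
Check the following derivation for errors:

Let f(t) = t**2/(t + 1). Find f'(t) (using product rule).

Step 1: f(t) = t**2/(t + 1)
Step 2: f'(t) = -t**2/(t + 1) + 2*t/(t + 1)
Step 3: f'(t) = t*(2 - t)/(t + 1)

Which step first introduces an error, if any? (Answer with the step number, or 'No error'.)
Step 2

Step 2 is incorrect due to a wrong exponent.
The step shows: -t**2/(t + 1) + 2*t/(t + 1)
The correct value should be: -t**2/(t + 1)**2 + 2*t/(t + 1)

Explanation: The exponent -2 on t + 1 was incorrectly written as -1: the term -t**2/(t + 1)**2 was incorrectly written as -t**2/(t + 1)
The later steps are derived from this incorrect expression, so the error originates in Step 2.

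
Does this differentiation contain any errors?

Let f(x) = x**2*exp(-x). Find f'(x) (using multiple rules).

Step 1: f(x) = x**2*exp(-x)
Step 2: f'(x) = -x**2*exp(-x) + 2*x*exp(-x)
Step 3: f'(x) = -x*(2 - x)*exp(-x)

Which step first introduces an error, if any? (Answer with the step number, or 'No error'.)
Step 3

Step 3 is incorrect due to a sign flip.
The step shows: -x*(2 - x)*exp(-x)
The correct value should be: x*(2 - x)*exp(-x)

Explanation: The sign of the whole expression was flipped: the term x*(2 - x)*exp(-x) was incorrectly written as -x*(2 - x)*exp(-x)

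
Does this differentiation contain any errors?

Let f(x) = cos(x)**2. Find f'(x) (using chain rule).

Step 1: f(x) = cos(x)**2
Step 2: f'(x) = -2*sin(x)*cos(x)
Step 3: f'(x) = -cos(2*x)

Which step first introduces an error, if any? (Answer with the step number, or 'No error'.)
Step 3

Step 3 is incorrect due to a wrong trig function.
The step shows: -cos(2*x)
The correct value should be: -sin(2*x)

Explanation: sin(2*x) was incorrectly written as cos(2*x): the term -sin(2*x) was incorrectly written as -cos(2*x)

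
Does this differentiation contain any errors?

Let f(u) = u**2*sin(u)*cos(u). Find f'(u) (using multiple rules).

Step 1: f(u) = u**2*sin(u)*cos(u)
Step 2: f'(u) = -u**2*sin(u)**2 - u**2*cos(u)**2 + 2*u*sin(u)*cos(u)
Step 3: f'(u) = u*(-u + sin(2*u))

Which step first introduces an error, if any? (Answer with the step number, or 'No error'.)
Step 2

Step 2 is incorrect due to a sign flip.
The step shows: -u**2*sin(u)**2 - u**2*cos(u)**2 + 2*u*sin(u)*cos(u)
The correct value should be: -u**2*sin(u)**2 + u**2*cos(u)**2 + 2*u*sin(u)*cos(u)

Explanation: The sign of one term was flipped: the term u**2*cos(u)**2 was incorrectly written as -u**2*cos(u)**2
The later steps are derived from this incorrect expression, so the error originates in Step 2.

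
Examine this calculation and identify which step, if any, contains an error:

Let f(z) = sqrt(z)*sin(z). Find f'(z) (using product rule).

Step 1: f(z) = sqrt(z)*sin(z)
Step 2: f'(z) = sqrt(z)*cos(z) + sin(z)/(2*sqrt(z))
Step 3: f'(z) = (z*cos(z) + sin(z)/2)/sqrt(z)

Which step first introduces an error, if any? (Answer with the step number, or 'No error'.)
No error

All steps in this derivation are correct.
The final answer f'(z) = (z*cos(z) + sin(z)/2)/sqrt(z) is valid.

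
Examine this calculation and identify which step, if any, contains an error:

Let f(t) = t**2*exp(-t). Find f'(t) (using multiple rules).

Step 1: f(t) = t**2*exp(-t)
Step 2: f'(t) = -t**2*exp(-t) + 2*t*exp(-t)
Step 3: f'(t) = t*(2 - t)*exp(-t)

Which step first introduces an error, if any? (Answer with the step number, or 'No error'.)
No error

All steps in this derivation are correct.
The final answer f'(t) = t*(2 - t)*exp(-t) is valid.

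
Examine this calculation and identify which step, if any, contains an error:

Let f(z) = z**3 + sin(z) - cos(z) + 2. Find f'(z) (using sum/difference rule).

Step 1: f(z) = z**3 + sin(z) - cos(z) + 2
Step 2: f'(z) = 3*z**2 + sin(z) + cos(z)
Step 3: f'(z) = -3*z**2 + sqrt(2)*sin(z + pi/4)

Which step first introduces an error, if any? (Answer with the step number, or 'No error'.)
Step 3

Step 3 is incorrect due to a sign flip.
The step shows: -3*z**2 + sqrt(2)*sin(z + pi/4)
The correct value should be: 3*z**2 + sqrt(2)*sin(z + pi/4)

Explanation: The sign of one term was flipped: the term 3*z**2 was incorrectly written as -3*z**2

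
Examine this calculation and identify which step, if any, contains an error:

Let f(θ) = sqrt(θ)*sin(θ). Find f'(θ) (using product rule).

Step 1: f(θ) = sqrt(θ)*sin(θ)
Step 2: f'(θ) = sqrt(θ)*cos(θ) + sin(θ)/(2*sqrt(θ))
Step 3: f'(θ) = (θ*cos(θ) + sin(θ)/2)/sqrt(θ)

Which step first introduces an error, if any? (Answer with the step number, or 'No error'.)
No error

All steps in this derivation are correct.
The final answer f'(θ) = (θ*cos(θ) + sin(θ)/2)/sqrt(θ) is valid.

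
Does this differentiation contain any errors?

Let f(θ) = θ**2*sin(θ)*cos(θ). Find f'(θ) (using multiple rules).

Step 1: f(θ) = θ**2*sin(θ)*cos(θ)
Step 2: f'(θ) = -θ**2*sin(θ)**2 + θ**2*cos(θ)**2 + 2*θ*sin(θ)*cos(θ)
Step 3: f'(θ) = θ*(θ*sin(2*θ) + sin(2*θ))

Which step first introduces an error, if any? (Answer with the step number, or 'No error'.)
Step 3

Step 3 is incorrect due to a wrong trig function.
The step shows: θ*(θ*sin(2*θ) + sin(2*θ))
The correct value should be: θ*(θ*cos(2*θ) + sin(2*θ))

Explanation: cos(2*θ) was incorrectly written as sin(2*θ): the term θ*(θ*cos(2*θ) + sin(2*θ)) was incorrectly written as θ*(θ*sin(2*θ) + sin(2*θ))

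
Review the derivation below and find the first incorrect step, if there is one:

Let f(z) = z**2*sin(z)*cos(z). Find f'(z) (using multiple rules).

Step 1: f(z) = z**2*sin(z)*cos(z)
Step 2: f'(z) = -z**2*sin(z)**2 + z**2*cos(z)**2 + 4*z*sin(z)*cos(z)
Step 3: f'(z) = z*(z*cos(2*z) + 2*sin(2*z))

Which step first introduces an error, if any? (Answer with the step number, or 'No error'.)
Step 2

Step 2 is incorrect due to a wrong coefficient.
The step shows: -z**2*sin(z)**2 + z**2*cos(z)**2 + 4*z*sin(z)*cos(z)
The correct value should be: -z**2*sin(z)**2 + z**2*cos(z)**2 + 2*z*sin(z)*cos(z)

Explanation: The coefficient 2 was incorrectly written as 4: the term 2*z*sin(z)*cos(z) was incorrectly written as 4*z*sin(z)*cos(z)
The later steps are derived from this incorrect expression, so the error originates in Step 2.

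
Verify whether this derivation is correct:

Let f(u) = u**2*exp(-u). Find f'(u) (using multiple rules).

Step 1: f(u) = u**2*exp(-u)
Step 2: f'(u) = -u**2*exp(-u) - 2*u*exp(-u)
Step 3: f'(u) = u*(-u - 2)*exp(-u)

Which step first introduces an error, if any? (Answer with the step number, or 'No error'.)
Step 2

Step 2 is incorrect due to a sign flip.
The step shows: -u**2*exp(-u) - 2*u*exp(-u)
The correct value should be: -u**2*exp(-u) + 2*u*exp(-u)

Explanation: The sign of one term was flipped: the term 2*u*exp(-u) was incorrectly written as -2*u*exp(-u)
The later steps are derived from this incorrect expression, so the error originates in Step 2.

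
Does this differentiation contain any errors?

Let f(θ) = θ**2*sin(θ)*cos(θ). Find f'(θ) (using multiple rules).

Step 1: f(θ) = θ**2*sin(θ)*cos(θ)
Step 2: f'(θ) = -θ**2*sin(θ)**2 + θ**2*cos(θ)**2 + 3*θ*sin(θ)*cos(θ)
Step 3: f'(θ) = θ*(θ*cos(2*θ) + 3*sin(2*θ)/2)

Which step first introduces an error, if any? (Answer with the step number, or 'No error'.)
Step 2

Step 2 is incorrect due to a wrong coefficient.
The step shows: -θ**2*sin(θ)**2 + θ**2*cos(θ)**2 + 3*θ*sin(θ)*cos(θ)
The correct value should be: -θ**2*sin(θ)**2 + θ**2*cos(θ)**2 + 2*θ*sin(θ)*cos(θ)

Explanation: The coefficient 2 was incorrectly written as 3: the term 2*θ*sin(θ)*cos(θ) was incorrectly written as 3*θ*sin(θ)*cos(θ)
The later steps are derived from this incorrect expression, so the error originates in Step 2.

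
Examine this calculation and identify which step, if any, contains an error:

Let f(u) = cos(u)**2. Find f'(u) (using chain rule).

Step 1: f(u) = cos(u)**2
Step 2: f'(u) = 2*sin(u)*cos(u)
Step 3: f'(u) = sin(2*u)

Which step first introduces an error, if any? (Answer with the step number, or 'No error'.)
Step 2

Step 2 is incorrect due to a sign flip.
The step shows: 2*sin(u)*cos(u)
The correct value should be: -2*sin(u)*cos(u)

Explanation: The sign of the whole expression was flipped: the term -2*sin(u)*cos(u) was incorrectly written as 2*sin(u)*cos(u)
The later steps are derived from this incorrect expression, so the error originates in Step 2.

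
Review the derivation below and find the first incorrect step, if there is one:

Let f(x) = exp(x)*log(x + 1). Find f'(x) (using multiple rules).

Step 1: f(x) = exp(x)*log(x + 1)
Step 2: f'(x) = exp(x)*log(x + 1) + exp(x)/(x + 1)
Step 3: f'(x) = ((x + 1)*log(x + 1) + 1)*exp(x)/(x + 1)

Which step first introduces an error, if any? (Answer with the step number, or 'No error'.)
No error

All steps in this derivation are correct.
The final answer f'(x) = ((x + 1)*log(x + 1) + 1)*exp(x)/(x + 1) is valid.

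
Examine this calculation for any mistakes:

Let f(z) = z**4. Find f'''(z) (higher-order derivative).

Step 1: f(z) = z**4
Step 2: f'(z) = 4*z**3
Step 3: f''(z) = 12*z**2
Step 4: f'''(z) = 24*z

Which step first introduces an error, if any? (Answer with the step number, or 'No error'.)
No error

All steps in this derivation are correct.
The final answer f'''(z) = 24*z is valid.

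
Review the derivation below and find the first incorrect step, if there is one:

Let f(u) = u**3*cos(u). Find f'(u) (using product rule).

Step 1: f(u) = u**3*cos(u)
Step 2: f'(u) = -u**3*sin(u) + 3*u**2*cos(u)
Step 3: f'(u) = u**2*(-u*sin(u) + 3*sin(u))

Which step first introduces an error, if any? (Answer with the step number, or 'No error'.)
Step 3

Step 3 is incorrect due to a wrong trig function.
The step shows: u**2*(-u*sin(u) + 3*sin(u))
The correct value should be: u**2*(-u*sin(u) + 3*cos(u))

Explanation: cos(u) was incorrectly written as sin(u): the term u**2*(-u*sin(u) + 3*cos(u)) was incorrectly written as u**2*(-u*sin(u) + 3*sin(u))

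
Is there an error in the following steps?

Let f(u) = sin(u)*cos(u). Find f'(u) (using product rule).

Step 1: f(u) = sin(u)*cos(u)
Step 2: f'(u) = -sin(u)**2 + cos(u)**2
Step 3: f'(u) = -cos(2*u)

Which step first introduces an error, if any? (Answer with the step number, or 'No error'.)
Step 3

Step 3 is incorrect due to a sign flip.
The step shows: -cos(2*u)
The correct value should be: cos(2*u)

Explanation: The sign of the whole expression was flipped: the term cos(2*u) was incorrectly written as -cos(2*u)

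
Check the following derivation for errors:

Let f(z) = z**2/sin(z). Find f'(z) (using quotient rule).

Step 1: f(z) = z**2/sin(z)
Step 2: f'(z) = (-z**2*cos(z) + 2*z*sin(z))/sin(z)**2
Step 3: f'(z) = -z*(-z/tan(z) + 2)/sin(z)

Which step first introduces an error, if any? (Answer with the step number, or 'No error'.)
Step 3

Step 3 is incorrect due to a sign flip.
The step shows: -z*(-z/tan(z) + 2)/sin(z)
The correct value should be: z*(-z/tan(z) + 2)/sin(z)

Explanation: The sign of the whole expression was flipped: the term z*(-z/tan(z) + 2)/sin(z) was incorrectly written as -z*(-z/tan(z) + 2)/sin(z)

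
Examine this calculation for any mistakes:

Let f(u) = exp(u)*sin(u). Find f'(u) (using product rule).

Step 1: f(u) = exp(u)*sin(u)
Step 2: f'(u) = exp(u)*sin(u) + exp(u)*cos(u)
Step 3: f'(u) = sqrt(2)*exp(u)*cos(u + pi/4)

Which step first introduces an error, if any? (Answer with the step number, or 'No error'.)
Step 3

Step 3 is incorrect due to a wrong trig function.
The step shows: sqrt(2)*exp(u)*cos(u + pi/4)
The correct value should be: sqrt(2)*exp(u)*sin(u + pi/4)

Explanation: sin(u + pi/4) was incorrectly written as cos(u + pi/4): the term sqrt(2)*exp(u)*sin(u + pi/4) was incorrectly written as sqrt(2)*exp(u)*cos(u + pi/4)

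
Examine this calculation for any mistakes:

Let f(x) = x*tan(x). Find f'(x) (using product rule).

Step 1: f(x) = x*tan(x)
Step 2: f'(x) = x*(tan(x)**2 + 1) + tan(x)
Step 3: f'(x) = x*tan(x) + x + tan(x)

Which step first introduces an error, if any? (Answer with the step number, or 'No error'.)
Step 3

Step 3 is incorrect due to a wrong exponent.
The step shows: x*tan(x) + x + tan(x)
The correct value should be: x*tan(x)**2 + x + tan(x)

Explanation: The exponent 2 on tan(x) was incorrectly written as 1: the term x*tan(x)**2 was incorrectly written as x*tan(x)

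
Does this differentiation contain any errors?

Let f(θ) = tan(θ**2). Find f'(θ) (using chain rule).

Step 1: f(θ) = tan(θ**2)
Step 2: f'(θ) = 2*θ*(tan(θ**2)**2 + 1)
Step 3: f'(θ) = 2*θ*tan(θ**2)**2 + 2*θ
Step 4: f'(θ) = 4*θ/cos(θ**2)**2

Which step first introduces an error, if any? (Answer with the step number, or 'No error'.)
Step 4

Step 4 is incorrect due to a wrong coefficient.
The step shows: 4*θ/cos(θ**2)**2
The correct value should be: 2*θ/cos(θ**2)**2

Explanation: The coefficient 2 was incorrectly written as 4: the term 2*θ/cos(θ**2)**2 was incorrectly written as 4*θ/cos(θ**2)**2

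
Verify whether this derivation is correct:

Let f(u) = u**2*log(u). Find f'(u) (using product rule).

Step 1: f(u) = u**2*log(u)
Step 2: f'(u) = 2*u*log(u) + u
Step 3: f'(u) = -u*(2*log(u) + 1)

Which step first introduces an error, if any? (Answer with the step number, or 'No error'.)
Step 3

Step 3 is incorrect due to a sign flip.
The step shows: -u*(2*log(u) + 1)
The correct value should be: u*(2*log(u) + 1)

Explanation: The sign of the whole expression was flipped: the term u*(2*log(u) + 1) was incorrectly written as -u*(2*log(u) + 1)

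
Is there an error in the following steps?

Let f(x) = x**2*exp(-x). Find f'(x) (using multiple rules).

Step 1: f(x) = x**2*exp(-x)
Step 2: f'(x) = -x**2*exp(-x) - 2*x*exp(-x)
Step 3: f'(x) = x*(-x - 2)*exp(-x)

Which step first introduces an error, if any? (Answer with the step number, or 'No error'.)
Step 2

Step 2 is incorrect due to a sign flip.
The step shows: -x**2*exp(-x) - 2*x*exp(-x)
The correct value should be: -x**2*exp(-x) + 2*x*exp(-x)

Explanation: The sign of one term was flipped: the term 2*x*exp(-x) was incorrectly written as -2*x*exp(-x)
The later steps are derived from this incorrect expression, so the error originates in Step 2.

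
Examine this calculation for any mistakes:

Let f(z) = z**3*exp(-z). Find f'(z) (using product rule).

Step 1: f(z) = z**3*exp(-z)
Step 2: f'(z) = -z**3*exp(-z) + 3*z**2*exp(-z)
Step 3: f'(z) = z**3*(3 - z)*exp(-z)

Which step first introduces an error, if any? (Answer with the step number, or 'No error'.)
Step 3

Step 3 is incorrect due to a wrong exponent.
The step shows: z**3*(3 - z)*exp(-z)
The correct value should be: z**2*(3 - z)*exp(-z)

Explanation: The exponent 2 on z was incorrectly written as 3: the term z**2*(3 - z)*exp(-z) was incorrectly written as z**3*(3 - z)*exp(-z)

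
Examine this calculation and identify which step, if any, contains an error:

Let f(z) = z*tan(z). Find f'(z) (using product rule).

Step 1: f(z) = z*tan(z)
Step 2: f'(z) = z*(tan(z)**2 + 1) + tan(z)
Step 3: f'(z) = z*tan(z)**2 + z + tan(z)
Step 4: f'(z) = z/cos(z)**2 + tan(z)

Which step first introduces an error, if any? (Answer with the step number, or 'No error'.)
No error

All steps in this derivation are correct.
The final answer f'(z) = z/cos(z)**2 + tan(z) is valid.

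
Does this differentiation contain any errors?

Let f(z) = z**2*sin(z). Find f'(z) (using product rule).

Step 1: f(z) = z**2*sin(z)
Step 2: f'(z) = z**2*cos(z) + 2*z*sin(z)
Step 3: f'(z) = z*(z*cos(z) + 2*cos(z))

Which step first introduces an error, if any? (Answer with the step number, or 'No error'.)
Step 3

Step 3 is incorrect due to a wrong trig function.
The step shows: z*(z*cos(z) + 2*cos(z))
The correct value should be: z*(z*cos(z) + 2*sin(z))

Explanation: sin(z) was incorrectly written as cos(z): the term z*(z*cos(z) + 2*sin(z)) was incorrectly written as z*(z*cos(z) + 2*cos(z))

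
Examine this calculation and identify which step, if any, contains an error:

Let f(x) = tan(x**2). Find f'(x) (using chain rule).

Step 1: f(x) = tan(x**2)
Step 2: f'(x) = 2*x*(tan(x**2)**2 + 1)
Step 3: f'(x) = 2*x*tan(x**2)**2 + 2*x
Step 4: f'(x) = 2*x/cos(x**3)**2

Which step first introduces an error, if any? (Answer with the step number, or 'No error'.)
Step 4

Step 4 is incorrect due to a wrong exponent.
The step shows: 2*x/cos(x**3)**2
The correct value should be: 2*x/cos(x**2)**2

Explanation: The exponent 2 on x was incorrectly written as 3: the term 2*x/cos(x**2)**2 was incorrectly written as 2*x/cos(x**3)**2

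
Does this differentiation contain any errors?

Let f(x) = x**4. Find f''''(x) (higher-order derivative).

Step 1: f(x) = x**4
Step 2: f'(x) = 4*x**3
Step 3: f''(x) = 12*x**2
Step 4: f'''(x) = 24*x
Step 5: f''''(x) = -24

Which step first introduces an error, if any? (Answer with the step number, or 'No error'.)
Step 5

Step 5 is incorrect due to a sign flip.
The step shows: -24
The correct value should be: 24

Explanation: The sign of the whole expression was flipped: the term 24 was incorrectly written as -24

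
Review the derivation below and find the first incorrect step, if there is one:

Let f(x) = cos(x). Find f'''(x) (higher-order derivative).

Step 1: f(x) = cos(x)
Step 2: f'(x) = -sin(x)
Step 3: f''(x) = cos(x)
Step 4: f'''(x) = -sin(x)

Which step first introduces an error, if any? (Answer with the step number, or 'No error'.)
Step 3

Step 3 is incorrect due to a sign flip.
The step shows: cos(x)
The correct value should be: -cos(x)

Explanation: The sign of the whole expression was flipped: the term -cos(x) was incorrectly written as cos(x)
The later steps are derived from this incorrect expression, so the error originates in Step 3.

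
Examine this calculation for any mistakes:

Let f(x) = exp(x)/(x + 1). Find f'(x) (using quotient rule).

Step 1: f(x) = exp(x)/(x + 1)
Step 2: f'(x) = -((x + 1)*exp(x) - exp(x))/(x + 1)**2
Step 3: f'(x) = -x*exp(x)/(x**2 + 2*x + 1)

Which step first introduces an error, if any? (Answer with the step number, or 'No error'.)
Step 2

Step 2 is incorrect due to a sign flip.
The step shows: -((x + 1)*exp(x) - exp(x))/(x + 1)**2
The correct value should be: ((x + 1)*exp(x) - exp(x))/(x + 1)**2

Explanation: The sign of the whole expression was flipped: the term ((x + 1)*exp(x) - exp(x))/(x + 1)**2 was incorrectly written as -((x + 1)*exp(x) - exp(x))/(x + 1)**2
The later steps are derived from this incorrect expression, so the error originates in Step 2.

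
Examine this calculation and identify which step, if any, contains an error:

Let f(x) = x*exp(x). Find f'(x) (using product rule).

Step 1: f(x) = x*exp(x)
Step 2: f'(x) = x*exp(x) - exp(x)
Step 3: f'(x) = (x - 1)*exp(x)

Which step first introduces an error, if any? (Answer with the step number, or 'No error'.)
Step 2

Step 2 is incorrect due to a sign flip.
The step shows: x*exp(x) - exp(x)
The correct value should be: x*exp(x) + exp(x)

Explanation: The sign of one term was flipped: the term exp(x) was incorrectly written as -exp(x)
The later steps are derived from this incorrect expression, so the error originates in Step 2.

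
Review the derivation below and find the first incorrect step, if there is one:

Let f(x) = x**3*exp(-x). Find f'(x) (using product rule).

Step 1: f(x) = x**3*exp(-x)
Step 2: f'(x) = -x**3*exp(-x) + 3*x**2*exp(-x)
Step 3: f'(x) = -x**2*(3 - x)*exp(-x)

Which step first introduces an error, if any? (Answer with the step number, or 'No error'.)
Step 3

Step 3 is incorrect due to a sign flip.
The step shows: -x**2*(3 - x)*exp(-x)
The correct value should be: x**2*(3 - x)*exp(-x)

Explanation: The sign of the whole expression was flipped: the term x**2*(3 - x)*exp(-x) was incorrectly written as -x**2*(3 - x)*exp(-x)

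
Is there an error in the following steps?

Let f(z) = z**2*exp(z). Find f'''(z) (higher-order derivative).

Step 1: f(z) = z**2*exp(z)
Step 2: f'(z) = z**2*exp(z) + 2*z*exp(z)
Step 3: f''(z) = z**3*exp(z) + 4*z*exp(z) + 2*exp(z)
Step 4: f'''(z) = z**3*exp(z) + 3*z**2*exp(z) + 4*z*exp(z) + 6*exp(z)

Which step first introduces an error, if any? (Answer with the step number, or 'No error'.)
Step 3

Step 3 is incorrect due to a wrong exponent.
The step shows: z**3*exp(z) + 4*z*exp(z) + 2*exp(z)
The correct value should be: z**2*exp(z) + 4*z*exp(z) + 2*exp(z)

Explanation: The exponent 2 on z was incorrectly written as 3: the term z**2*exp(z) was incorrectly written as z**3*exp(z)
The later steps are derived from this incorrect expression, so the error originates in Step 3.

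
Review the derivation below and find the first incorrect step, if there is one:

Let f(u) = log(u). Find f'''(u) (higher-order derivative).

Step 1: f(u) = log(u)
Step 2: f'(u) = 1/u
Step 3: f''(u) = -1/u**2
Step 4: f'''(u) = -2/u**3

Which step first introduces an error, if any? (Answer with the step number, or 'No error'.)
Step 4

Step 4 is incorrect due to a sign flip.
The step shows: -2/u**3
The correct value should be: 2/u**3

Explanation: The sign of the whole expression was flipped: the term 2/u**3 was incorrectly written as -2/u**3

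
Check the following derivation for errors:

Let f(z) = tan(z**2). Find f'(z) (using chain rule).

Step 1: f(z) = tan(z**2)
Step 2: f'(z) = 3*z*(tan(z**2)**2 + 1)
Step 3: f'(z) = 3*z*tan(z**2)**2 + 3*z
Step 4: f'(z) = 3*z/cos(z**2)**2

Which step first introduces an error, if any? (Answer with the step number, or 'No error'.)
Step 2

Step 2 is incorrect due to a wrong coefficient.
The step shows: 3*z*(tan(z**2)**2 + 1)
The correct value should be: 2*z*(tan(z**2)**2 + 1)

Explanation: The coefficient 2 was incorrectly written as 3: the term 2*z*(tan(z**2)**2 + 1) was incorrectly written as 3*z*(tan(z**2)**2 + 1)
The later steps are derived from this incorrect expression, so the error originates in Step 2.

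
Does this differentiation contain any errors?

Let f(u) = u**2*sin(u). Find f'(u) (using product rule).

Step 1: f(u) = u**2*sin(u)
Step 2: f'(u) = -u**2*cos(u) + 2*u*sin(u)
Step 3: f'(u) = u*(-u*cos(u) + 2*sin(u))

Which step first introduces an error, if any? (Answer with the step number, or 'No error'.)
Step 2

Step 2 is incorrect due to a sign flip.
The step shows: -u**2*cos(u) + 2*u*sin(u)
The correct value should be: u**2*cos(u) + 2*u*sin(u)

Explanation: The sign of one term was flipped: the term u**2*cos(u) was incorrectly written as -u**2*cos(u)
The later steps are derived from this incorrect expression, so the error originates in Step 2.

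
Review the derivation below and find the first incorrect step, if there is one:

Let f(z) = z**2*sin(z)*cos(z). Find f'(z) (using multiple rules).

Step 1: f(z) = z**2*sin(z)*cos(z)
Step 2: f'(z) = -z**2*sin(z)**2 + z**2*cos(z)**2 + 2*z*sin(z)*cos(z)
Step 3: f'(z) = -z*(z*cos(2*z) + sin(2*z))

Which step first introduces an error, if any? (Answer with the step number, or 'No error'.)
Step 3

Step 3 is incorrect due to a sign flip.
The step shows: -z*(z*cos(2*z) + sin(2*z))
The correct value should be: z*(z*cos(2*z) + sin(2*z))

Explanation: The sign of the whole expression was flipped: the term z*(z*cos(2*z) + sin(2*z)) was incorrectly written as -z*(z*cos(2*z) + sin(2*z))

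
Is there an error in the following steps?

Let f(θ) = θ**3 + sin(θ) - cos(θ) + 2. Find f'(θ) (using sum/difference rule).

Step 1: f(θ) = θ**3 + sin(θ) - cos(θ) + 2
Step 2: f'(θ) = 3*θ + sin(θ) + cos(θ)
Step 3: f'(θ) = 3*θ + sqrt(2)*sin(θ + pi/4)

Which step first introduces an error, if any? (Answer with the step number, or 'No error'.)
Step 2

Step 2 is incorrect due to a wrong exponent.
The step shows: 3*θ + sin(θ) + cos(θ)
The correct value should be: 3*θ**2 + sin(θ) + cos(θ)

Explanation: The exponent 2 on θ was incorrectly written as 1: the term 3*θ**2 was incorrectly written as 3*θ
The later steps are derived from this incorrect expression, so the error originates in Step 2.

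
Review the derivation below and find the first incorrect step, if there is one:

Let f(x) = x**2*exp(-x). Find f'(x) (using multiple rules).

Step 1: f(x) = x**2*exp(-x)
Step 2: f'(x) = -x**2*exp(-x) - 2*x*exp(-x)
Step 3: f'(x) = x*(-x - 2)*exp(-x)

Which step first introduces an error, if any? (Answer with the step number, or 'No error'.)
Step 2

Step 2 is incorrect due to a sign flip.
The step shows: -x**2*exp(-x) - 2*x*exp(-x)
The correct value should be: -x**2*exp(-x) + 2*x*exp(-x)

Explanation: The sign of one term was flipped: the term 2*x*exp(-x) was incorrectly written as -2*x*exp(-x)
The later steps are derived from this incorrect expression, so the error originates in Step 2.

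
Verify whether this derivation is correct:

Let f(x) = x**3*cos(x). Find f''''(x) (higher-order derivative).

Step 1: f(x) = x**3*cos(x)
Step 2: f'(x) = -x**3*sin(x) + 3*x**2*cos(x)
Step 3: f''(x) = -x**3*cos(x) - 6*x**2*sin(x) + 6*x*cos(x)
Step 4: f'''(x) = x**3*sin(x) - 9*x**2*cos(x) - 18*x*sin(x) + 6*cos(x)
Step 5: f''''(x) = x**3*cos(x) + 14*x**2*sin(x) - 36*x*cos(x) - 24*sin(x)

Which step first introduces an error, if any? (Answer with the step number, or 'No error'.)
Step 5

Step 5 is incorrect due to a wrong coefficient.
The step shows: x**3*cos(x) + 14*x**2*sin(x) - 36*x*cos(x) - 24*sin(x)
The correct value should be: x**3*cos(x) + 12*x**2*sin(x) - 36*x*cos(x) - 24*sin(x)

Explanation: The coefficient 12 was incorrectly written as 14: the term 12*x**2*sin(x) was incorrectly written as 14*x**2*sin(x)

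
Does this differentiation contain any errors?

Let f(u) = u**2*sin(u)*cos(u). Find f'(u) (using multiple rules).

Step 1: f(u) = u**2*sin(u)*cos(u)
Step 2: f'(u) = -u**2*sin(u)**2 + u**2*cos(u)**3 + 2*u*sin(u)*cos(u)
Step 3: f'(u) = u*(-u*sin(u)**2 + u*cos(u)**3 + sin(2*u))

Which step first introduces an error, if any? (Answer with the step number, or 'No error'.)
Step 2

Step 2 is incorrect due to a wrong exponent.
The step shows: -u**2*sin(u)**2 + u**2*cos(u)**3 + 2*u*sin(u)*cos(u)
The correct value should be: -u**2*sin(u)**2 + u**2*cos(u)**2 + 2*u*sin(u)*cos(u)

Explanation: The exponent 2 on cos(u) was incorrectly written as 3: the term u**2*cos(u)**2 was incorrectly written as u**2*cos(u)**3
The later steps are derived from this incorrect expression, so the error originates in Step 2.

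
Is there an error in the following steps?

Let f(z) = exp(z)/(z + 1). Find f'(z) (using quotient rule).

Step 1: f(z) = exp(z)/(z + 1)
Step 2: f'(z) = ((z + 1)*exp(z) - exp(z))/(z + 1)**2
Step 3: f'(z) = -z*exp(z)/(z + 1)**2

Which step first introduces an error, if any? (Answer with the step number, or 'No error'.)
Step 3

Step 3 is incorrect due to a sign flip.
The step shows: -z*exp(z)/(z + 1)**2
The correct value should be: z*exp(z)/(z + 1)**2

Explanation: The sign of the whole expression was flipped: the term z*exp(z)/(z + 1)**2 was incorrectly written as -z*exp(z)/(z + 1)**2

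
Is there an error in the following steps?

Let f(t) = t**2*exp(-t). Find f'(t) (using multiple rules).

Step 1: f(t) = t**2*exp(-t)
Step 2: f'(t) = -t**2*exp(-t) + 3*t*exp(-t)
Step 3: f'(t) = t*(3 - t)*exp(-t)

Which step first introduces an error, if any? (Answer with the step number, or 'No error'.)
Step 2

Step 2 is incorrect due to a wrong coefficient.
The step shows: -t**2*exp(-t) + 3*t*exp(-t)
The correct value should be: -t**2*exp(-t) + 2*t*exp(-t)

Explanation: The coefficient 2 was incorrectly written as 3: the term 2*t*exp(-t) was incorrectly written as 3*t*exp(-t)
The later steps are derived from this incorrect expression, so the error originates in Step 2.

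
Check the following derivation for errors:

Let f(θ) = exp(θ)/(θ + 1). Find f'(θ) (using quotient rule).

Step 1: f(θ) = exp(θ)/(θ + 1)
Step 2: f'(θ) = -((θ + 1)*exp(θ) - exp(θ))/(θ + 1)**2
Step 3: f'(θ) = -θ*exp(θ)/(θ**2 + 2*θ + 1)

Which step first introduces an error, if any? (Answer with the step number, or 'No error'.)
Step 2

Step 2 is incorrect due to a sign flip.
The step shows: -((θ + 1)*exp(θ) - exp(θ))/(θ + 1)**2
The correct value should be: ((θ + 1)*exp(θ) - exp(θ))/(θ + 1)**2

Explanation: The sign of the whole expression was flipped: the term ((θ + 1)*exp(θ) - exp(θ))/(θ + 1)**2 was incorrectly written as -((θ + 1)*exp(θ) - exp(θ))/(θ + 1)**2
The later steps are derived from this incorrect expression, so the error originates in Step 2.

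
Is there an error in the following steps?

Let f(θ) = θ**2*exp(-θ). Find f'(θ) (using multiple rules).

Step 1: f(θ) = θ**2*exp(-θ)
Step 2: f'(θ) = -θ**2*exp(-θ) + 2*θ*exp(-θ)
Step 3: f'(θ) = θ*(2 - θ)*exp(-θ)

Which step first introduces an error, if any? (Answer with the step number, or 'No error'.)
No error

All steps in this derivation are correct.
The final answer f'(θ) = θ*(2 - θ)*exp(-θ) is valid.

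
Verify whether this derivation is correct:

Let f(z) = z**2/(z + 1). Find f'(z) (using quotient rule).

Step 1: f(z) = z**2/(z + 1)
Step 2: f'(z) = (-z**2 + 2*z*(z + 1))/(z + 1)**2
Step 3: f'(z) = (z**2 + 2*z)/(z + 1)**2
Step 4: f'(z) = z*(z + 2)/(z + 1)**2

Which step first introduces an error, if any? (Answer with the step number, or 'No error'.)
No error

All steps in this derivation are correct.
The final answer f'(z) = z*(z + 2)/(z + 1)**2 is valid.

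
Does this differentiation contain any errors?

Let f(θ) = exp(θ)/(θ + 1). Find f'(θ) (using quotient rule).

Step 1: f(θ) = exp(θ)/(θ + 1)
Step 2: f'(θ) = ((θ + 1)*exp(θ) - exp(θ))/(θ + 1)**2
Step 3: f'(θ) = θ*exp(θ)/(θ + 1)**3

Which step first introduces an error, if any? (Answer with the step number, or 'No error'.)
Step 3

Step 3 is incorrect due to a wrong exponent.
The step shows: θ*exp(θ)/(θ + 1)**3
The correct value should be: θ*exp(θ)/(θ + 1)**2

Explanation: The exponent -2 on θ + 1 was incorrectly written as -3: the term θ*exp(θ)/(θ + 1)**2 was incorrectly written as θ*exp(θ)/(θ + 1)**3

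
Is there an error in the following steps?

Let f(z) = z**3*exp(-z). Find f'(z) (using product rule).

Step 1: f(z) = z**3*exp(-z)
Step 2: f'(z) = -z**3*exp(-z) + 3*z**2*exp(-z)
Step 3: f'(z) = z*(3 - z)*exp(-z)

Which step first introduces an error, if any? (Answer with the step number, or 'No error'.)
Step 3

Step 3 is incorrect due to a wrong exponent.
The step shows: z*(3 - z)*exp(-z)
The correct value should be: z**2*(3 - z)*exp(-z)

Explanation: The exponent 2 on z was incorrectly written as 1: the term z**2*(3 - z)*exp(-z) was incorrectly written as z*(3 - z)*exp(-z)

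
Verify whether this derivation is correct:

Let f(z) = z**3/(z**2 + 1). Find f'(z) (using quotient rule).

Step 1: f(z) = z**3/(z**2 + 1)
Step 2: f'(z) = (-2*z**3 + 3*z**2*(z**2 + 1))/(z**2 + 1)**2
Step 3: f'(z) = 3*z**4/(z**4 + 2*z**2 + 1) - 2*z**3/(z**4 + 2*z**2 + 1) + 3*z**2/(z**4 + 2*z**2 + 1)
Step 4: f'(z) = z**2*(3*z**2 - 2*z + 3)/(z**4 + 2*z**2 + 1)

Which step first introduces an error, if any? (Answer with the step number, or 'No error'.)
Step 2

Step 2 is incorrect due to a wrong exponent.
The step shows: (-2*z**3 + 3*z**2*(z**2 + 1))/(z**2 + 1)**2
The correct value should be: (-2*z**4 + 3*z**2*(z**2 + 1))/(z**2 + 1)**2

Explanation: The exponent 4 on z was incorrectly written as 3: the term (-2*z**4 + 3*z**2*(z**2 + 1))/(z**2 + 1)**2 was incorrectly written as (-2*z**3 + 3*z**2*(z**2 + 1))/(z**2 + 1)**2
The later steps are derived from this incorrect expression, so the error originates in Step 2.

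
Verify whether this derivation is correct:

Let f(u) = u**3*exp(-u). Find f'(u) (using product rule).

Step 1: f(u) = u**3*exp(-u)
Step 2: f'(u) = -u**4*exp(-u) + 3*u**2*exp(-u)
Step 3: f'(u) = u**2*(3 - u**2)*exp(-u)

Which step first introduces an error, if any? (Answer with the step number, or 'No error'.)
Step 2

Step 2 is incorrect due to a wrong exponent.
The step shows: -u**4*exp(-u) + 3*u**2*exp(-u)
The correct value should be: -u**3*exp(-u) + 3*u**2*exp(-u)

Explanation: The exponent 3 on u was incorrectly written as 4: the term -u**3*exp(-u) was incorrectly written as -u**4*exp(-u)
The later steps are derived from this incorrect expression, so the error originates in Step 2.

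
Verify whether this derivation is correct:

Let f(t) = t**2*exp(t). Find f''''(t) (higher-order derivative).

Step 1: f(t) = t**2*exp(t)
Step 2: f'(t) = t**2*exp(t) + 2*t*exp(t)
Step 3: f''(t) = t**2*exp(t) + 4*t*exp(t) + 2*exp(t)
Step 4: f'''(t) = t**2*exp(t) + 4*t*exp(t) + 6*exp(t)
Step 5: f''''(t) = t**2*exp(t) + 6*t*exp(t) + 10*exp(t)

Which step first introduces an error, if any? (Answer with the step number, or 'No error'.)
Step 4

Step 4 is incorrect due to a wrong coefficient.
The step shows: t**2*exp(t) + 4*t*exp(t) + 6*exp(t)
The correct value should be: t**2*exp(t) + 6*t*exp(t) + 6*exp(t)

Explanation: The coefficient 6 was incorrectly written as 4: the term 6*t*exp(t) was incorrectly written as 4*t*exp(t)
The later steps are derived from this incorrect expression, so the error originates in Step 4.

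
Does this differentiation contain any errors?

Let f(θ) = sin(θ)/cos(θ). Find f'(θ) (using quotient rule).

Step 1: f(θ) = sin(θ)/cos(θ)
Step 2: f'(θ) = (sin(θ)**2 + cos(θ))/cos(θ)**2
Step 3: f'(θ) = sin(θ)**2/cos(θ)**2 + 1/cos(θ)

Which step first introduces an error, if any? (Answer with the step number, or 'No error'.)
Step 2

Step 2 is incorrect due to a wrong exponent.
The step shows: (sin(θ)**2 + cos(θ))/cos(θ)**2
The correct value should be: (sin(θ)**2 + cos(θ)**2)/cos(θ)**2

Explanation: The exponent 2 on cos(θ) was incorrectly written as 1: the term (sin(θ)**2 + cos(θ)**2)/cos(θ)**2 was incorrectly written as (sin(θ)**2 + cos(θ))/cos(θ)**2
The later steps are derived from this incorrect expression, so the error originates in Step 2.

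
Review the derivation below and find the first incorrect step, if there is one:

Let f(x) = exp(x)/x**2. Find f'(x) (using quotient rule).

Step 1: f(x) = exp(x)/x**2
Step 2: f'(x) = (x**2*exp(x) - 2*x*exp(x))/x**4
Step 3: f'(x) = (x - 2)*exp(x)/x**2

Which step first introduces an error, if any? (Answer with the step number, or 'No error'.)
Step 3

Step 3 is incorrect due to a wrong exponent.
The step shows: (x - 2)*exp(x)/x**2
The correct value should be: (x - 2)*exp(x)/x**3

Explanation: The exponent -3 on x was incorrectly written as -2: the term (x - 2)*exp(x)/x**3 was incorrectly written as (x - 2)*exp(x)/x**2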